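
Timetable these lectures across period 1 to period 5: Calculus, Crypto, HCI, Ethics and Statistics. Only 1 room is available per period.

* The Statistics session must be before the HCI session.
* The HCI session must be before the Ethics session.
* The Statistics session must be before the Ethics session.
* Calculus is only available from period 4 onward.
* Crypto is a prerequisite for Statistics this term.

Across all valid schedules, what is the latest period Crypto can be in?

period 1

Downstream work caps Crypto at period 2.
Crypto at period 1 is achievable: Calculus in period 4, Ethics in period 5, Statistics in period 2, Crypto in period 1, HCI in period 3.
Nothing later works — the capacity limit rule out every period after period 1.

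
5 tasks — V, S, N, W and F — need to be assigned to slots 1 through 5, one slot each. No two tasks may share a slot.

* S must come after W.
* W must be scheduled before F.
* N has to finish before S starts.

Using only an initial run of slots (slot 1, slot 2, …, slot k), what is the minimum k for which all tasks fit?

The precedence chain requires at least 2 distinct slots.
With at most 1 per slot and 5 tasks, at least 5 slots are needed.
5 works (last occupied slot: 5): for example V=5; S=3; F=4; W=1; N=2.

5 slots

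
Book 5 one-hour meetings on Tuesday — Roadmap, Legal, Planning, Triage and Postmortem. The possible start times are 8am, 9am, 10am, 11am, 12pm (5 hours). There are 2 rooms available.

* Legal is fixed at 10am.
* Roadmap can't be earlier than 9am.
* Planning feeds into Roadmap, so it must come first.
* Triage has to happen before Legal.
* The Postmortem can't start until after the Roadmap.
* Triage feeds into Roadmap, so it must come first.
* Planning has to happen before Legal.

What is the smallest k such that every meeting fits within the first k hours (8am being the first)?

The precedence chain requires at least 3 distinct hours.
With at most 2 per hour and 5 meetings, at least 3 hours are needed.
3 works (last occupied hour: 10am): for example Postmortem -> 10am, Roadmap -> 9am, Triage -> 8am, Legal -> 10am, Planning -> 8am.

3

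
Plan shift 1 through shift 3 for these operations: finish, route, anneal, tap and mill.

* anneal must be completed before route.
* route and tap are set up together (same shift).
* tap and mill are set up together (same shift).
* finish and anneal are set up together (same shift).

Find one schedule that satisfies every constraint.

route in shift 2; finish in shift 1; tap in shift 2; anneal in shift 1; mill in shift 2

Checking: anneal(shift 1) before route(shift 2); route = tap = shift 2; tap = mill = shift 2; finish = anneal = shift 1.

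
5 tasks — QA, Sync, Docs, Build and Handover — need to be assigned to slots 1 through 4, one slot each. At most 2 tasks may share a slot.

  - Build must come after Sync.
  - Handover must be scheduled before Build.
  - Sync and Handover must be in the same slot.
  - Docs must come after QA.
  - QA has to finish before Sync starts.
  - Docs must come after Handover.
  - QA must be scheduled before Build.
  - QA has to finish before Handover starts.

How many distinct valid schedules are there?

Splitting on QA: it can be 1 (5), 2 (1). Listing each branch's schedules as (Sync, Docs, Build, Handover):
QA=1: (2,3,3,2) (2,3,4,2) (2,4,3,2) (2,4,4,2) (3,4,4,3) — 5.
QA=2: (3,4,4,3) — 1.
Summing: 5 + 1 = 6.

6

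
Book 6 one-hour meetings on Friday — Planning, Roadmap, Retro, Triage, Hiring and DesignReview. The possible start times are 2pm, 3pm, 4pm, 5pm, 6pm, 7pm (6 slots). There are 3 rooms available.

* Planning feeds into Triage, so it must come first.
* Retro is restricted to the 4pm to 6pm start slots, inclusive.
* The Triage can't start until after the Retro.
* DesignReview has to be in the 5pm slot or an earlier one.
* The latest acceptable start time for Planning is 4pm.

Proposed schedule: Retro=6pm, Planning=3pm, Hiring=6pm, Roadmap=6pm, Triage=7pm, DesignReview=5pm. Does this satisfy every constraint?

DesignReview has to be in the 5pm slot or an earlier one — holds.
There are 3 rooms available — holds.
The latest acceptable start time for Planning is 4pm — holds.
The Triage can't start until after the Retro — holds.
Retro is restricted to the 4pm to 6pm start slots, inclusive — holds.
Planning feeds into Triage, so it must come first — holds.

Yes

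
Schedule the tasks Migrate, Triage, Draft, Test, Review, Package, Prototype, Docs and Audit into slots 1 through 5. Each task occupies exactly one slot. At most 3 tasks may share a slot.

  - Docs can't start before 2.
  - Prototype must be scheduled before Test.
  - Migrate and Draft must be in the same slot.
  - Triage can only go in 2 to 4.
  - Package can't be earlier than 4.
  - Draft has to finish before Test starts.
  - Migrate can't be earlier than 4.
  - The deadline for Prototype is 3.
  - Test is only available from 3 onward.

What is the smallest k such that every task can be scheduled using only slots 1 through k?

The precedence chain requires at least 2 distinct slots.
With at most 3 per slot and 9 tasks, at least 3 slots are needed.
Propagating the time windows through the other constraints, Test can't land before 5, so the schedule must run through at least slot 5.
5 works (last occupied slot: 5): for example Review -> 1; Test -> 5; Triage -> 2; Audit -> 1; Package -> 4; Docs -> 2; Draft -> 4; Migrate -> 4; Prototype -> 1.

5 slots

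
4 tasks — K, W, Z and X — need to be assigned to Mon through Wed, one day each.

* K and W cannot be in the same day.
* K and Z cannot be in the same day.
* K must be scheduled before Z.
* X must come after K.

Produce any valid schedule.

Z -> Tue, K -> Mon, X -> Tue, W -> Tue

Checking: K(Mon) before Z(Tue); K(Mon) before X(Tue); K(Mon) != W(Tue); K(Mon) != Z(Tue).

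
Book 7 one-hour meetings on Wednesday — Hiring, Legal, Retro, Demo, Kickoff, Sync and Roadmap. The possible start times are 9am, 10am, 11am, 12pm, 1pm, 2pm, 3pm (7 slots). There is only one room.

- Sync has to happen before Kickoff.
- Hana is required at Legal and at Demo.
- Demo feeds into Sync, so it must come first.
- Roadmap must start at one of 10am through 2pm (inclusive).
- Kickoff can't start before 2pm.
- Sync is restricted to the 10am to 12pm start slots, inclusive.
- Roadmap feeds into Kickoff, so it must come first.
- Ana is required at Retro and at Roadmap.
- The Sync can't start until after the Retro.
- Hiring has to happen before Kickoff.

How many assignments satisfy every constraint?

58

Splitting on Retro: it can be 9am (24), 10am (21), 11am (13). Listing each branch's schedules as (Hiring, Legal, Demo, Kickoff, Sync, Roadmap):
Retro=9am: (10am,1pm,11am,3pm,12pm,2pm) (10am,2pm,11am,3pm,12pm,1pm) (10am,3pm,11am,2pm,12pm,1pm) (11am,1pm,10am,3pm,12pm,2pm) (11am,2pm,10am,3pm,12pm,1pm) (11am,3pm,10am,2pm,12pm,1pm) (12pm,1pm,10am,3pm,11am,2pm) (12pm,2pm,10am,3pm,11am,1pm) (12pm,3pm,10am,2pm,11am,1pm) (1pm,10am,11am,3pm,12pm,2pm) (1pm,11am,10am,3pm,12pm,2pm) (1pm,12pm,10am,3pm,11am,2pm) (1pm,2pm,10am,3pm,11am,12pm) (1pm,2pm,10am,3pm,12pm,11am) (1pm,2pm,11am,3pm,12pm,10am) (1pm,3pm,10am,2pm,11am,12pm) (1pm,3pm,10am,2pm,12pm,11am) (1pm,3pm,11am,2pm,12pm,10am) (2pm,10am,11am,3pm,12pm,1pm) (2pm,11am,10am,3pm,12pm,1pm) (2pm,12pm,10am,3pm,11am,1pm) (2pm,1pm,10am,3pm,11am,12pm) (2pm,1pm,10am,3pm,12pm,11am) (2pm,1pm,11am,3pm,12pm,10am) — 24.
Retro=10am: (9am,1pm,11am,3pm,12pm,2pm) (9am,2pm,11am,3pm,12pm,1pm) (9am,3pm,11am,2pm,12pm,1pm) (11am,1pm,9am,3pm,12pm,2pm) (11am,2pm,9am,3pm,12pm,1pm) (11am,3pm,9am,2pm,12pm,1pm) (12pm,1pm,9am,3pm,11am,2pm) (12pm,2pm,9am,3pm,11am,1pm) (12pm,3pm,9am,2pm,11am,1pm) (1pm,9am,11am,3pm,12pm,2pm) (1pm,11am,9am,3pm,12pm,2pm) (1pm,12pm,9am,3pm,11am,2pm) (1pm,2pm,9am,3pm,11am,12pm) (1pm,2pm,9am,3pm,12pm,11am) (1pm,3pm,9am,2pm,11am,12pm) (1pm,3pm,9am,2pm,12pm,11am) (2pm,9am,11am,3pm,12pm,1pm) (2pm,11am,9am,3pm,12pm,1pm) (2pm,12pm,9am,3pm,11am,1pm) (2pm,1pm,9am,3pm,11am,12pm) (2pm,1pm,9am,3pm,12pm,11am) — 21.
Retro=11am: (9am,1pm,10am,3pm,12pm,2pm) (9am,2pm,10am,3pm,12pm,1pm) (9am,3pm,10am,2pm,12pm,1pm) (10am,1pm,9am,3pm,12pm,2pm) (10am,2pm,9am,3pm,12pm,1pm) (10am,3pm,9am,2pm,12pm,1pm) (1pm,9am,10am,3pm,12pm,2pm) (1pm,10am,9am,3pm,12pm,2pm) (1pm,2pm,9am,3pm,12pm,10am) (1pm,3pm,9am,2pm,12pm,10am) (2pm,9am,10am,3pm,12pm,1pm) (2pm,10am,9am,3pm,12pm,1pm) (2pm,1pm,9am,3pm,12pm,10am) — 13.
Summing: 24 + 21 + 13 = 58.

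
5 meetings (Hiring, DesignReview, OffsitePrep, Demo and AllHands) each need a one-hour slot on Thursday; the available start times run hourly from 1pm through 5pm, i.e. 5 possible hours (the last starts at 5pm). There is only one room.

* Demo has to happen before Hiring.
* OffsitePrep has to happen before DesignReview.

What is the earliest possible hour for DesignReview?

Precedence pushes DesignReview to at least 2pm.
DesignReview at 2pm is achievable: DesignReview=2pm; Demo=3pm; OffsitePrep=1pm; Hiring=4pm; AllHands=5pm.

2pm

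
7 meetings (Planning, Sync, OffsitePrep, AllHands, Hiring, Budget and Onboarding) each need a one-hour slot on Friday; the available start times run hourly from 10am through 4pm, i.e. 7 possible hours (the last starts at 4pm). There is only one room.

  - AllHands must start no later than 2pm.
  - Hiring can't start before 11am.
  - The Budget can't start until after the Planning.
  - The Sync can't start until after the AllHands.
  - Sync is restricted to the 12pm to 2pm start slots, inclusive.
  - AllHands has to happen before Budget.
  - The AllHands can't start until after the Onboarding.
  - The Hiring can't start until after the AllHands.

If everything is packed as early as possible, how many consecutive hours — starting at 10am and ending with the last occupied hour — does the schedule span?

The precedence chain requires at least 3 distinct hours.
With at most 1 per hour and 7 meetings, at least 7 hours are needed.
7 works (last occupied hour: 4pm): for example OffsitePrep in 4pm; AllHands in 11am; Planning in 2pm; Sync in 12pm; Hiring in 1pm; Budget in 3pm; Onboarding in 10am.

7 hours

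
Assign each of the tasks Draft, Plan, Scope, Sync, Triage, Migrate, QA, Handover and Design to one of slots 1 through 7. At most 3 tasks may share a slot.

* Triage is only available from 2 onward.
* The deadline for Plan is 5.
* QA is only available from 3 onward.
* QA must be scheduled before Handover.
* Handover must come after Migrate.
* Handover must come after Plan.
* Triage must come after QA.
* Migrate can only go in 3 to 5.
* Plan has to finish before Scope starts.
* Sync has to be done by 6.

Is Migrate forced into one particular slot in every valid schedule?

No

Migrate can be 3 (e.g. Triage -> 4; Handover -> 4; Migrate -> 3; Draft -> 1; Plan -> 1; Design -> 2; QA -> 3; Scope -> 2; Sync -> 1) or 4 (e.g. Migrate=4, Plan=1, Triage=4, Design=2, Scope=2, Sync=1, QA=3, Handover=5, Draft=1).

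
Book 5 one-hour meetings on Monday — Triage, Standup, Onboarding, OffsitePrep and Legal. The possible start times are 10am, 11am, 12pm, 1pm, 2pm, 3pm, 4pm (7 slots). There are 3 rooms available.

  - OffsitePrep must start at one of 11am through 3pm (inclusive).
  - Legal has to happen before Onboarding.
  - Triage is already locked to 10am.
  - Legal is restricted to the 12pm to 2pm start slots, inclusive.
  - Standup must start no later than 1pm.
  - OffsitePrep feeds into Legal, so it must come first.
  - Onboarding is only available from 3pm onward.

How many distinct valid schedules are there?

Splitting on Standup: it can be 10am (12), 11am (12), 12pm (12), 1pm (12). Listing each branch's schedules as (Triage, Onboarding, OffsitePrep, Legal):
Standup=10am: (10am,3pm,11am,12pm) (10am,3pm,11am,1pm) (10am,3pm,11am,2pm) (10am,3pm,12pm,1pm) (10am,3pm,12pm,2pm) (10am,3pm,1pm,2pm) (10am,4pm,11am,12pm) (10am,4pm,11am,1pm) (10am,4pm,11am,2pm) (10am,4pm,12pm,1pm) (10am,4pm,12pm,2pm) (10am,4pm,1pm,2pm) — 12.
Standup=11am: (10am,3pm,11am,12pm) (10am,3pm,11am,1pm) (10am,3pm,11am,2pm) (10am,3pm,12pm,1pm) (10am,3pm,12pm,2pm) (10am,3pm,1pm,2pm) (10am,4pm,11am,12pm) (10am,4pm,11am,1pm) (10am,4pm,11am,2pm) (10am,4pm,12pm,1pm) (10am,4pm,12pm,2pm) (10am,4pm,1pm,2pm) — 12.
Standup=12pm: (10am,3pm,11am,12pm) (10am,3pm,11am,1pm) (10am,3pm,11am,2pm) (10am,3pm,12pm,1pm) (10am,3pm,12pm,2pm) (10am,3pm,1pm,2pm) (10am,4pm,11am,12pm) (10am,4pm,11am,1pm) (10am,4pm,11am,2pm) (10am,4pm,12pm,1pm) (10am,4pm,12pm,2pm) (10am,4pm,1pm,2pm) — 12.
Standup=1pm: (10am,3pm,11am,12pm) (10am,3pm,11am,1pm) (10am,3pm,11am,2pm) (10am,3pm,12pm,1pm) (10am,3pm,12pm,2pm) (10am,3pm,1pm,2pm) (10am,4pm,11am,12pm) (10am,4pm,11am,1pm) (10am,4pm,11am,2pm) (10am,4pm,12pm,1pm) (10am,4pm,12pm,2pm) (10am,4pm,1pm,2pm) — 12.
Summing: 12 + 12 + 12 + 12 = 48.

48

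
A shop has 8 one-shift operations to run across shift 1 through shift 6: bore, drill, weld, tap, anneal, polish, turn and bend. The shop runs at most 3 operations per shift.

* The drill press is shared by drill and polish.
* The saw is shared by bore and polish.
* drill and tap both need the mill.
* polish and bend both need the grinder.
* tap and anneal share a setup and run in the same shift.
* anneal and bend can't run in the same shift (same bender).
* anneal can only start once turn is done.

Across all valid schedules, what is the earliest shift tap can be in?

Tap must be in the same shift as anneal, which can't be before shift 2, so tap is at least shift 2.
tap at shift 2 is achievable: turn -> shift 1; anneal -> shift 2; polish -> shift 3; bore -> shift 1; drill -> shift 1; tap -> shift 2; weld -> shift 2; bend -> shift 4.

shift 2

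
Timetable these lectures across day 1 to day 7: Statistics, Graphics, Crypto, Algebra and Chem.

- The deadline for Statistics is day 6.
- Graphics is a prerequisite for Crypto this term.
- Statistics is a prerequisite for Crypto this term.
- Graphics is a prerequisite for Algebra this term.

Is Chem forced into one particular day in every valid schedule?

Chem can be day 1 (e.g. Chem in day 1, Statistics in day 1, Crypto in day 2, Algebra in day 2, Graphics in day 1) or day 2 (e.g. Statistics in day 1; Crypto in day 2; Chem in day 2; Graphics in day 1; Algebra in day 2).

No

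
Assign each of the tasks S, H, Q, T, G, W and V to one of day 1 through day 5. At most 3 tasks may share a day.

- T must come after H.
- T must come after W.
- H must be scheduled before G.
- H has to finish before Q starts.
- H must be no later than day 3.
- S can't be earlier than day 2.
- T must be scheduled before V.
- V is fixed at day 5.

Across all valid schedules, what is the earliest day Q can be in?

day 2

Precedence pushes Q to at least day 2.
Q at day 2 is achievable: H in day 1, V in day 5, T in day 2, Q in day 2, W in day 1, S in day 2, G in day 3.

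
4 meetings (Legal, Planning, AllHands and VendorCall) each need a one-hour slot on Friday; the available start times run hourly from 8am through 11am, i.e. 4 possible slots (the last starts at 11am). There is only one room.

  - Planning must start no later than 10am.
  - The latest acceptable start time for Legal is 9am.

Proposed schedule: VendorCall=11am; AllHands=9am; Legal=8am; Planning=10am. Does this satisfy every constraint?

The latest acceptable start time for Legal is 9am — holds.
Planning must start no later than 10am — holds.
There is only one room — holds.

Valid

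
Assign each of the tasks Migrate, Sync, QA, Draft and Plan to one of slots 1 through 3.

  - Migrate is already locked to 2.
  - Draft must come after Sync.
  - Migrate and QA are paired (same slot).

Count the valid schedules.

9

Splitting on Sync: it can be 1 (6), 2 (3). Listing each branch's schedules as (Migrate, QA, Draft, Plan):
Sync=1: (2,2,2,1) (2,2,2,2) (2,2,2,3) (2,2,3,1) (2,2,3,2) (2,2,3,3) — 6.
Sync=2: (2,2,3,1) (2,2,3,2) (2,2,3,3) — 3.
Summing: 6 + 3 = 9.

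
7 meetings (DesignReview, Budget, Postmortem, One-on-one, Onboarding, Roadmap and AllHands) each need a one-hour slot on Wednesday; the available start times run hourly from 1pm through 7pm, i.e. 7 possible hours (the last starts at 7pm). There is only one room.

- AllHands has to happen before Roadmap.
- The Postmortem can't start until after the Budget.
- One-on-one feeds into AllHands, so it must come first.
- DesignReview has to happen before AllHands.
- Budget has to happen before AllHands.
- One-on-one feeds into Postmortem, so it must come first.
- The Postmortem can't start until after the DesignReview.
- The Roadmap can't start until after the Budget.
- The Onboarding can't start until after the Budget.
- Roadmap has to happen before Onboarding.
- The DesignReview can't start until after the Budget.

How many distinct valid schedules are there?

Splitting on DesignReview: it can be 2pm (4), 3pm (8). Listing each branch's schedules as (Budget, Postmortem, One-on-one, Onboarding, Roadmap, AllHands):
DesignReview=2pm: (1pm,4pm,3pm,7pm,6pm,5pm) (1pm,5pm,3pm,7pm,6pm,4pm) (1pm,6pm,3pm,7pm,5pm,4pm) (1pm,7pm,3pm,6pm,5pm,4pm) — 4.
DesignReview=3pm: (1pm,4pm,2pm,7pm,6pm,5pm) (1pm,5pm,2pm,7pm,6pm,4pm) (1pm,6pm,2pm,7pm,5pm,4pm) (1pm,7pm,2pm,6pm,5pm,4pm) (2pm,4pm,1pm,7pm,6pm,5pm) (2pm,5pm,1pm,7pm,6pm,4pm) (2pm,6pm,1pm,7pm,5pm,4pm) (2pm,7pm,1pm,6pm,5pm,4pm) — 8.
Summing: 4 + 8 = 12.

12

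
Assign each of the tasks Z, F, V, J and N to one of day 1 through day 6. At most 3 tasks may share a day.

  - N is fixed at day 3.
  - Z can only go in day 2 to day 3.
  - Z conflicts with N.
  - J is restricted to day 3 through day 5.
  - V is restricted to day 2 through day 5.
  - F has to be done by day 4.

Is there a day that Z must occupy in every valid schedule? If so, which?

Z's window is day 2–day 3.
N is fixed at day 3, and Z can't share a day with N.
So Z must be day 2.

day 2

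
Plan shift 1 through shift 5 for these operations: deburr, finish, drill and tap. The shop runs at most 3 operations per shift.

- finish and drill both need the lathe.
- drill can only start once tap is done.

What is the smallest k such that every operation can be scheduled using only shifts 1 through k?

The precedence chain requires at least 2 distinct shifts.
With at most 3 per shift and 4 operations, at least 2 shifts are needed.
2 works (last occupied shift: shift 2): for example deburr in shift 1, finish in shift 1, tap in shift 1, drill in shift 2.

2 shifts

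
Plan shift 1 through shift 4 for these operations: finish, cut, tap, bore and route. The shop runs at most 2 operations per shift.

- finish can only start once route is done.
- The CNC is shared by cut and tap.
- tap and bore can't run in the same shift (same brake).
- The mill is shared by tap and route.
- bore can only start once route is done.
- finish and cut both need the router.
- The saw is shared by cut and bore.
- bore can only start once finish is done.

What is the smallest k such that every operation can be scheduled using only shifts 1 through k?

The precedence chain requires at least 3 distinct shifts.
With at most 2 per shift and 5 operations, at least 3 shifts are needed.
3 works (last occupied shift: shift 3): for example finish=shift 2; route=shift 1; cut=shift 1; tap=shift 2; bore=shift 3.

3 shifts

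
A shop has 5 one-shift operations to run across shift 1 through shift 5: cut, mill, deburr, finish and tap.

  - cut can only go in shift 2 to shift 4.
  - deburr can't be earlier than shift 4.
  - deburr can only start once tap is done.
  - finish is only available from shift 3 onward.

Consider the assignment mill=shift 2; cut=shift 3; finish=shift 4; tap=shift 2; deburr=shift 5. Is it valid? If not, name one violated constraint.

Valid

cut can only go in shift 2 to shift 4 — holds.
deburr can only start once tap is done — holds.
finish is only available from shift 3 onward — holds.
deburr can't be earlier than shift 4 — holds.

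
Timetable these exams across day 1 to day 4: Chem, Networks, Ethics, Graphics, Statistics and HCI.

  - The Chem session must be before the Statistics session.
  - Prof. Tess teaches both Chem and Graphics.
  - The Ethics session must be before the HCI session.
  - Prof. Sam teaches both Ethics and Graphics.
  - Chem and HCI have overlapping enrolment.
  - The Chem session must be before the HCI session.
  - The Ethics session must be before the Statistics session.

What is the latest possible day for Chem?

Downstream work caps Chem at day 3.
Chem at day 3 is achievable: Ethics=day 1, Statistics=day 4, HCI=day 4, Graphics=day 2, Networks=day 1, Chem=day 3.

day 3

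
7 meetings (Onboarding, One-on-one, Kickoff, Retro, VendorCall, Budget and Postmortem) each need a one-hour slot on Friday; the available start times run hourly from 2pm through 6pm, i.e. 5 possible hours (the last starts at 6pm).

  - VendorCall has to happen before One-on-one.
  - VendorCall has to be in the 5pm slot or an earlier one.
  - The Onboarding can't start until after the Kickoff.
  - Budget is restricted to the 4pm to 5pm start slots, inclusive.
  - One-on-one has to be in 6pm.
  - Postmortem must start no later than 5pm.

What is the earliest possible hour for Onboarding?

3pm

Precedence pushes Onboarding to at least 3pm.
Onboarding at 3pm is achievable: Postmortem=2pm; VendorCall=2pm; Retro=2pm; Onboarding=3pm; Budget=4pm; Kickoff=2pm; One-on-one=6pm.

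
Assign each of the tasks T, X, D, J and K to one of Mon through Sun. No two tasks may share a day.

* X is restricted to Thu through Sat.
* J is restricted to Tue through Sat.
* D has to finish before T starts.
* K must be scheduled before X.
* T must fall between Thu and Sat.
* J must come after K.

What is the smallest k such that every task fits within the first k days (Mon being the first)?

5

The precedence chain requires at least 2 distinct days.
With at most 1 per day and 5 tasks, at least 5 days are needed.
T can't be placed before Thu — that is day 4 counting from Mon — so the schedule must run through at least 4 days.
5 works (last occupied day: Fri): for example X in Fri, T in Thu, J in Tue, D in Wed, K in Mon.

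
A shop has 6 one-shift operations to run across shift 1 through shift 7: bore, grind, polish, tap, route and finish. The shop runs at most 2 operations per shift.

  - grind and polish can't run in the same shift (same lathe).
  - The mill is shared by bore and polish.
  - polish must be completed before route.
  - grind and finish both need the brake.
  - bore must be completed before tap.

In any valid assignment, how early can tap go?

Precedence pushes tap to at least shift 2.
tap at shift 2 is achievable: tap in shift 2; finish in shift 3; route in shift 3; polish in shift 2; grind in shift 1; bore in shift 1.

shift 2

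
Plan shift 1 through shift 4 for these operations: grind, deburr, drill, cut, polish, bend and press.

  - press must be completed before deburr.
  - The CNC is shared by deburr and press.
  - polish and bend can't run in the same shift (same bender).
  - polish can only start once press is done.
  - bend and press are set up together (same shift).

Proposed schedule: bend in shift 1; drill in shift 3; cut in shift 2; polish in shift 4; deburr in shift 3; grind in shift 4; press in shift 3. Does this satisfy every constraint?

No. The CNC is shared by deburr and press is not satisfied.

polish can only start once press is done — holds.
press must be completed before deburr — violated.
bend and press are set up together (same shift) — violated.
polish and bend can't run in the same shift (same bender) — holds.
The CNC is shared by deburr and press — violated.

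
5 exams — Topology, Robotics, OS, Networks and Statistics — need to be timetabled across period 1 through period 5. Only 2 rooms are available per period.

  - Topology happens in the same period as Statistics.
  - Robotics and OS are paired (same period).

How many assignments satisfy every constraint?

Splitting on Topology: it can be period 1 (12), period 2 (12), period 3 (12), period 4 (12), period 5 (12). Listing each branch's schedules as (Robotics, OS, Networks, Statistics) by period number:
Topology=period 1: (2,2,3,1) (2,2,4,1) (2,2,5,1) (3,3,2,1) (3,3,4,1) (3,3,5,1) (4,4,2,1) (4,4,3,1) (4,4,5,1) (5,5,2,1) (5,5,3,1) (5,5,4,1) — 12.
Topology=period 2: (1,1,3,2) (1,1,4,2) (1,1,5,2) (3,3,1,2) (3,3,4,2) (3,3,5,2) (4,4,1,2) (4,4,3,2) (4,4,5,2) (5,5,1,2) (5,5,3,2) (5,5,4,2) — 12.
Topology=period 3: (1,1,2,3) (1,1,4,3) (1,1,5,3) (2,2,1,3) (2,2,4,3) (2,2,5,3) (4,4,1,3) (4,4,2,3) (4,4,5,3) (5,5,1,3) (5,5,2,3) (5,5,4,3) — 12.
Topology=period 4: (1,1,2,4) (1,1,3,4) (1,1,5,4) (2,2,1,4) (2,2,3,4) (2,2,5,4) (3,3,1,4) (3,3,2,4) (3,3,5,4) (5,5,1,4) (5,5,2,4) (5,5,3,4) — 12.
Topology=period 5: (1,1,2,5) (1,1,3,5) (1,1,4,5) (2,2,1,5) (2,2,3,5) (2,2,4,5) (3,3,1,5) (3,3,2,5) (3,3,4,5) (4,4,1,5) (4,4,2,5) (4,4,3,5) — 12.
Summing: 12 + 12 + 12 + 12 + 12 = 60.

60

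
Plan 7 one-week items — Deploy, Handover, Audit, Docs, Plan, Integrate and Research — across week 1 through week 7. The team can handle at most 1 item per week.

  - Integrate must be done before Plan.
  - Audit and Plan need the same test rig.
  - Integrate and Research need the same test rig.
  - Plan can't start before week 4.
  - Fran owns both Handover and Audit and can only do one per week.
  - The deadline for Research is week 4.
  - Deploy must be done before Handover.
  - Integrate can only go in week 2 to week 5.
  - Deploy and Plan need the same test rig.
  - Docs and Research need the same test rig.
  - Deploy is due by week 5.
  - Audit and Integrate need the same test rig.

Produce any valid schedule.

Plan -> week 4, Docs -> week 7, Handover -> week 5, Integrate -> week 2, Deploy -> week 3, Research -> week 1, Audit -> week 6

Checking: Integrate(week 2) before Plan(week 4); Deploy(week 3) before Handover(week 5); Handover(week 5) != Audit(week 6); Integrate(week 2) != Research(week 1); Audit(week 6) != Plan(week 4); Docs(week 7) != Research(week 1); Deploy(week 3) != Plan(week 4); Audit(week 6) != Integrate(week 2); Plan=week 4 in [week 4,week 7]; Integrate=week 2 in [week 2,week 5]; Deploy=week 3 in [week 1,week 5]; Research=week 1 in [week 1,week 4]; max 1 per week (cap 1).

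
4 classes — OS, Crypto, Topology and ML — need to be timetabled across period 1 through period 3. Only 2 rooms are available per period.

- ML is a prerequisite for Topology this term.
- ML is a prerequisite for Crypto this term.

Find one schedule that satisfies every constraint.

Topology=period 2, Crypto=period 2, OS=period 1, ML=period 1

Checking: ML(period 1) before Crypto(period 2); ML(period 1) before Topology(period 2); max 2 per period (cap 2).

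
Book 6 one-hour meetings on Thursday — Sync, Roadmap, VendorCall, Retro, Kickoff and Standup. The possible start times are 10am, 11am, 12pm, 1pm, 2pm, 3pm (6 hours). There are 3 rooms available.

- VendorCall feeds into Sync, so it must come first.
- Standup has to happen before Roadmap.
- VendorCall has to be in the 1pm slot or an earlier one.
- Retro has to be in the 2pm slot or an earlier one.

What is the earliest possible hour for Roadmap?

11am

Precedence pushes Roadmap to at least 11am.
Roadmap at 11am is achievable: Standup=10am, VendorCall=10am, Roadmap=11am, Sync=11am, Kickoff=11am, Retro=10am.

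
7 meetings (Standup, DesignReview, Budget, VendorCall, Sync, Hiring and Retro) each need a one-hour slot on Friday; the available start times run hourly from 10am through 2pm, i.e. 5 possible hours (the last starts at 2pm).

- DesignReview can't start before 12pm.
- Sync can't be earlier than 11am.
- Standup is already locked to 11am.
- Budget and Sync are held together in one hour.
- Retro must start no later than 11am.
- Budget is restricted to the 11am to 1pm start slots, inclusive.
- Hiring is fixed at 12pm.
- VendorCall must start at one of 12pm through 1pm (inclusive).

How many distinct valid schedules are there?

Splitting on DesignReview: it can be 12pm (12), 1pm (12), 2pm (12). Listing each branch's schedules as (Standup, Budget, VendorCall, Sync, Hiring, Retro):
DesignReview=12pm: (11am,11am,12pm,11am,12pm,10am) (11am,11am,12pm,11am,12pm,11am) (11am,11am,1pm,11am,12pm,10am) (11am,11am,1pm,11am,12pm,11am) (11am,12pm,12pm,12pm,12pm,10am) (11am,12pm,12pm,12pm,12pm,11am) (11am,12pm,1pm,12pm,12pm,10am) (11am,12pm,1pm,12pm,12pm,11am) (11am,1pm,12pm,1pm,12pm,10am) (11am,1pm,12pm,1pm,12pm,11am) (11am,1pm,1pm,1pm,12pm,10am) (11am,1pm,1pm,1pm,12pm,11am) — 12.
DesignReview=1pm: (11am,11am,12pm,11am,12pm,10am) (11am,11am,12pm,11am,12pm,11am) (11am,11am,1pm,11am,12pm,10am) (11am,11am,1pm,11am,12pm,11am) (11am,12pm,12pm,12pm,12pm,10am) (11am,12pm,12pm,12pm,12pm,11am) (11am,12pm,1pm,12pm,12pm,10am) (11am,12pm,1pm,12pm,12pm,11am) (11am,1pm,12pm,1pm,12pm,10am) (11am,1pm,12pm,1pm,12pm,11am) (11am,1pm,1pm,1pm,12pm,10am) (11am,1pm,1pm,1pm,12pm,11am) — 12.
DesignReview=2pm: (11am,11am,12pm,11am,12pm,10am) (11am,11am,12pm,11am,12pm,11am) (11am,11am,1pm,11am,12pm,10am) (11am,11am,1pm,11am,12pm,11am) (11am,12pm,12pm,12pm,12pm,10am) (11am,12pm,12pm,12pm,12pm,11am) (11am,12pm,1pm,12pm,12pm,10am) (11am,12pm,1pm,12pm,12pm,11am) (11am,1pm,12pm,1pm,12pm,10am) (11am,1pm,12pm,1pm,12pm,11am) (11am,1pm,1pm,1pm,12pm,10am) (11am,1pm,1pm,1pm,12pm,11am) — 12.
Summing: 12 + 12 + 12 = 36.

36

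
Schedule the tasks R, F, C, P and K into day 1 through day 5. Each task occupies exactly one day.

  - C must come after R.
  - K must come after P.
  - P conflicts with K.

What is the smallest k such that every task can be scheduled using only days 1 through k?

The precedence chain requires at least 2 distinct days.
2 works (last occupied day: day 2): for example P -> day 1; R -> day 1; F -> day 1; C -> day 2; K -> day 2.

2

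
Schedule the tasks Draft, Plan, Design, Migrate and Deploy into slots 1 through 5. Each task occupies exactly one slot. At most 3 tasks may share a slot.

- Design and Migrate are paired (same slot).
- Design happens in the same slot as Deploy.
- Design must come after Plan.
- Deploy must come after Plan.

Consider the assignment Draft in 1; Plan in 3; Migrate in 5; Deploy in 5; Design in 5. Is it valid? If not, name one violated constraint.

Valid

At most 3 tasks may share a slot — holds.
Deploy must come after Plan — holds.
Design must come after Plan — holds.
Design happens in the same slot as Deploy — holds.
Design and Migrate are paired (same slot) — holds.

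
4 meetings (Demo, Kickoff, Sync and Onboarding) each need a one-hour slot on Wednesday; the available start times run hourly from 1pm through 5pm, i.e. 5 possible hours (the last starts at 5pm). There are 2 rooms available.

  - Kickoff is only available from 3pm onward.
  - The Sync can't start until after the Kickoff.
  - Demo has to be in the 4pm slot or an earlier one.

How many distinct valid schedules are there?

56

Splitting on Demo: it can be 1pm (15), 2pm (15), 3pm (13), 4pm (13). Listing each branch's schedules as (Kickoff, Sync, Onboarding):
Demo=1pm: (3pm,4pm,1pm) (3pm,4pm,2pm) (3pm,4pm,3pm) (3pm,4pm,4pm) (3pm,4pm,5pm) (3pm,5pm,1pm) (3pm,5pm,2pm) (3pm,5pm,3pm) (3pm,5pm,4pm) (3pm,5pm,5pm) (4pm,5pm,1pm) (4pm,5pm,2pm) (4pm,5pm,3pm) (4pm,5pm,4pm) (4pm,5pm,5pm) — 15.
Demo=2pm: (3pm,4pm,1pm) (3pm,4pm,2pm) (3pm,4pm,3pm) (3pm,4pm,4pm) (3pm,4pm,5pm) (3pm,5pm,1pm) (3pm,5pm,2pm) (3pm,5pm,3pm) (3pm,5pm,4pm) (3pm,5pm,5pm) (4pm,5pm,1pm) (4pm,5pm,2pm) (4pm,5pm,3pm) (4pm,5pm,4pm) (4pm,5pm,5pm) — 15.
Demo=3pm: (3pm,4pm,1pm) (3pm,4pm,2pm) (3pm,4pm,4pm) (3pm,4pm,5pm) (3pm,5pm,1pm) (3pm,5pm,2pm) (3pm,5pm,4pm) (3pm,5pm,5pm) (4pm,5pm,1pm) (4pm,5pm,2pm) (4pm,5pm,3pm) (4pm,5pm,4pm) (4pm,5pm,5pm) — 13.
Demo=4pm: (3pm,4pm,1pm) (3pm,4pm,2pm) (3pm,4pm,3pm) (3pm,4pm,5pm) (3pm,5pm,1pm) (3pm,5pm,2pm) (3pm,5pm,3pm) (3pm,5pm,4pm) (3pm,5pm,5pm) (4pm,5pm,1pm) (4pm,5pm,2pm) (4pm,5pm,3pm) (4pm,5pm,5pm) — 13.
Summing: 15 + 15 + 13 + 13 = 56.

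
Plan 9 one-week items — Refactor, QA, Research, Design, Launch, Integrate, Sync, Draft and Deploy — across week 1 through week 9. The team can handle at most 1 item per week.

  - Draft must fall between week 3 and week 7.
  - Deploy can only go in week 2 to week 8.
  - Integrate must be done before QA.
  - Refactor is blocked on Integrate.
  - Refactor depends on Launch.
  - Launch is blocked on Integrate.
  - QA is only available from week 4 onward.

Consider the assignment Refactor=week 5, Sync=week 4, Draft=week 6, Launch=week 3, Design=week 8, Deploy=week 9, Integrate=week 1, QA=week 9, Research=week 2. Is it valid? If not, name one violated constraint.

Deploy can only go in week 2 to week 8 — violated.
Refactor is blocked on Integrate — holds.
Launch is blocked on Integrate — holds.
Refactor depends on Launch — holds.
The team can handle at most 1 item per week — violated.
QA is only available from week 4 onward — holds.
Integrate must be done before QA — holds.
Draft must fall between week 3 and week 7 — holds.

Invalid. Deploy can only go in week 2 to week 8.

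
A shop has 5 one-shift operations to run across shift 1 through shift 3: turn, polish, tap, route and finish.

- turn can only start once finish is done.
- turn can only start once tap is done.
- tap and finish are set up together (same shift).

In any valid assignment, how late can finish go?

shift 2

Downstream work caps finish at shift 2.
finish at shift 2 is achievable: turn in shift 3; finish in shift 2; polish in shift 1; route in shift 1; tap in shift 2.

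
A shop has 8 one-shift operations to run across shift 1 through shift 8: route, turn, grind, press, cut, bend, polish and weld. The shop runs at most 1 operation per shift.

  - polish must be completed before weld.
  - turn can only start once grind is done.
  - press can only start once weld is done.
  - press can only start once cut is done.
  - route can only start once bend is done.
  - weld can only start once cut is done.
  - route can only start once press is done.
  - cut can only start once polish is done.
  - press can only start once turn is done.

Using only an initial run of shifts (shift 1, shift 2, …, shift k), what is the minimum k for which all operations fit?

8 shifts

The precedence chain requires at least 5 distinct shifts.
With at most 1 per shift and 8 operations, at least 8 shifts are needed.
8 works (last occupied shift: shift 8): for example press=shift 6; grind=shift 4; turn=shift 5; cut=shift 2; polish=shift 1; bend=shift 7; route=shift 8; weld=shift 3.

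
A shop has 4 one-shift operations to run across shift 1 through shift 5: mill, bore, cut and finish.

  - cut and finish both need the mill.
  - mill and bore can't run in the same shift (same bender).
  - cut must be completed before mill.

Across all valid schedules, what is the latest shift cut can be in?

shift 4

Downstream work caps cut at shift 4.
cut at shift 4 is achievable: finish -> shift 1, bore -> shift 1, mill -> shift 5, cut -> shift 4.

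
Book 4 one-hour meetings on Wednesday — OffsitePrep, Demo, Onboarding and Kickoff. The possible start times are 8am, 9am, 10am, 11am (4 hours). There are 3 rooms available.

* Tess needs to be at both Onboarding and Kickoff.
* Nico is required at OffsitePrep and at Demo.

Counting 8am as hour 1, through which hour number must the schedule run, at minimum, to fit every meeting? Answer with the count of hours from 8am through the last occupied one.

2 hours

With at most 3 per hour and 4 meetings, at least 2 hours are needed.
2 works (last occupied hour: 9am): for example Kickoff -> 9am; Onboarding -> 8am; Demo -> 9am; OffsitePrep -> 8am.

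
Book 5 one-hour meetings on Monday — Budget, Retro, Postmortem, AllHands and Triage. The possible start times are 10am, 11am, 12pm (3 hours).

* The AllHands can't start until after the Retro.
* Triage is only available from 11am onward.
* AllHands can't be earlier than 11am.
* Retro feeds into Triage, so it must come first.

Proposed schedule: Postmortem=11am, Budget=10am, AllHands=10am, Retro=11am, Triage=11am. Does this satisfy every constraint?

No — it violates: The AllHands can't start until after the Retro

Retro feeds into Triage, so it must come first — violated.
AllHands can't be earlier than 11am — violated.
The AllHands can't start until after the Retro — violated.
Triage is only available from 11am onward — holds.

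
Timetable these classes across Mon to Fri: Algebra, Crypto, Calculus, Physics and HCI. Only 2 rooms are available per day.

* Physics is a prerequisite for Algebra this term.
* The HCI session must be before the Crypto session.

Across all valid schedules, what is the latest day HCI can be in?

Downstream work caps HCI at Thu.
HCI at Thu is achievable: HCI=Thu; Physics=Mon; Algebra=Tue; Calculus=Mon; Crypto=Fri.

Thu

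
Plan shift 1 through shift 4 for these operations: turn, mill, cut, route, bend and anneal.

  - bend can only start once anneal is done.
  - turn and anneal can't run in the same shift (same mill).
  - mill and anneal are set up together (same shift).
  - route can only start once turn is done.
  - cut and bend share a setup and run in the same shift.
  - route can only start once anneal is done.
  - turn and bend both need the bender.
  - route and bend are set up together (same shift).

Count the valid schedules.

Splitting on turn: it can be shift 1 (3), shift 2 (3), shift 3 (2). Listing each branch's schedules as (mill, cut, route, bend, anneal) by shift number:
turn=shift 1: (2,3,3,3,2) (2,4,4,4,2) (3,4,4,4,3) — 3.
turn=shift 2: (1,3,3,3,1) (1,4,4,4,1) (3,4,4,4,3) — 3.
turn=shift 3: (1,4,4,4,1) (2,4,4,4,2) — 2.
Summing: 3 + 3 + 2 = 8.

8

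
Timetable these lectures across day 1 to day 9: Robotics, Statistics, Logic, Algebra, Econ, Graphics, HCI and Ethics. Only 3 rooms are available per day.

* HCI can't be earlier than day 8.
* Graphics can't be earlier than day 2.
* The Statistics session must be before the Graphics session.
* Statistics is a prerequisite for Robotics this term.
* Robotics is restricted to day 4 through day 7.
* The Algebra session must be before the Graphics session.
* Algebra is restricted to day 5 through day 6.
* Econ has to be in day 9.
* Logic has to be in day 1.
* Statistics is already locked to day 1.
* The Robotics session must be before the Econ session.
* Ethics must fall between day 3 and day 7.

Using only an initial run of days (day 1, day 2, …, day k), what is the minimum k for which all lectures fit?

The precedence chain requires at least 3 distinct days.
With at most 3 per day and 8 lectures, at least 3 days are needed.
Econ can't be placed before day 9, so the schedule must run through at least day 9.
9 works (last occupied day: day 9): for example Graphics=day 6; HCI=day 8; Econ=day 9; Robotics=day 4; Algebra=day 5; Ethics=day 3; Logic=day 1; Statistics=day 1.

9 days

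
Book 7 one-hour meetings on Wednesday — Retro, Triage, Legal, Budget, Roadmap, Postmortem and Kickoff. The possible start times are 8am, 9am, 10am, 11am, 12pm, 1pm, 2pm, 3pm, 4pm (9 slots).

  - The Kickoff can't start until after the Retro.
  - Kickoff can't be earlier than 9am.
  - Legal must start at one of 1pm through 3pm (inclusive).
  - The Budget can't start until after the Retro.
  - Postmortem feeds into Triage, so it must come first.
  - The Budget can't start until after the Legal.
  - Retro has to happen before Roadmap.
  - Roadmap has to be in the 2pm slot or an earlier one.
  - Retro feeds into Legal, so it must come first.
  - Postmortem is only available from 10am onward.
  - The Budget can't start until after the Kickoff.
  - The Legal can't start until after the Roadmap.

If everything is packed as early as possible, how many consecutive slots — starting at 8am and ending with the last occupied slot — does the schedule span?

The precedence chain requires at least 4 distinct slots.
Propagating the time windows through the other constraints, Budget can't land before 2pm — that is slot 7 counting from 8am — so the schedule must run through at least 7 slots.
7 works (last occupied slot: 2pm): for example Kickoff=9am, Budget=2pm, Retro=8am, Roadmap=9am, Postmortem=10am, Legal=1pm, Triage=11am.

7 slots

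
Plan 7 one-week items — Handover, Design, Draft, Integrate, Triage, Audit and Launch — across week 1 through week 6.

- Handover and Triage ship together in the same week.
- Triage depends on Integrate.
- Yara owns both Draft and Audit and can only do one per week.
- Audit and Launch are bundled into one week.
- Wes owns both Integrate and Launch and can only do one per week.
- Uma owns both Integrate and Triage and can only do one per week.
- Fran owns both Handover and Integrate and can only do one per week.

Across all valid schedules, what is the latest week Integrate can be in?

Downstream work caps Integrate at week 5.
Integrate at week 5 is achievable: Draft in week 1; Launch in week 2; Design in week 1; Triage in week 6; Audit in week 2; Integrate in week 5; Handover in week 6.

week 5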